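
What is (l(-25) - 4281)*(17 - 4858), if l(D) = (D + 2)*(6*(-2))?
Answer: 19388205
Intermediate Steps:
l(D) = -24 - 12*D (l(D) = (2 + D)*(-12) = -24 - 12*D)
(l(-25) - 4281)*(17 - 4858) = ((-24 - 12*(-25)) - 4281)*(17 - 4858) = ((-24 + 300) - 4281)*(-4841) = (276 - 4281)*(-4841) = -4005*(-4841) = 19388205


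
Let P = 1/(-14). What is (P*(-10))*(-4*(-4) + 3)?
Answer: 95/7 ≈ 13.571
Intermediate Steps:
P = -1/14 ≈ -0.071429
(P*(-10))*(-4*(-4) + 3) = (-1/14*(-10))*(-4*(-4) + 3) = 5*(16 + 3)/7 = (5/7)*19 = 95/7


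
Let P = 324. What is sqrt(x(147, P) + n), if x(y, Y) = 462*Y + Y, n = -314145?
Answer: 3*I*sqrt(18237) ≈ 405.13*I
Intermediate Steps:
x(y, Y) = 463*Y
sqrt(x(147, P) + n) = sqrt(463*324 - 314145) = sqrt(150012 - 314145) = sqrt(-164133) = 3*I*sqrt(18237)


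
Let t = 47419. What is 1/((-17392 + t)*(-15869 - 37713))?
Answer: -1/1608906714 ≈ -6.2154e-10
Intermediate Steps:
1/((-17392 + t)*(-15869 - 37713)) = 1/((-17392 + 47419)*(-15869 - 37713)) = 1/(30027*(-53582)) = 1/(-1608906714) = -1/1608906714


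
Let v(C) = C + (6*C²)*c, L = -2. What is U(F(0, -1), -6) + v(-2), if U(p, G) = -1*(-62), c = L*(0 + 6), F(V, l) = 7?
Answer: -228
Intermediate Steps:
c = -12 (c = -2*(0 + 6) = -2*6 = -12)
v(C) = C - 72*C² (v(C) = C + (6*C²)*(-12) = C - 72*C²)
U(p, G) = 62
U(F(0, -1), -6) + v(-2) = 62 - 2*(1 - 72*(-2)) = 62 - 2*(1 + 144) = 62 - 2*145 = 62 - 290 = -228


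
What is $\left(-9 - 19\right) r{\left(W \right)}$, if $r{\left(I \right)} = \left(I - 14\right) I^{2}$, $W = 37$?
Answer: $-881636$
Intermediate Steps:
$r{\left(I \right)} = I^{2} \left(-14 + I\right)$ ($r{\left(I \right)} = \left(-14 + I\right) I^{2} = I^{2} \left(-14 + I\right)$)
$\left(-9 - 19\right) r{\left(W \right)} = \left(-9 - 19\right) 37^{2} \left(-14 + 37\right) = \left(-9 - 19\right) 1369 \cdot 23 = \left(-28\right) 31487 = -881636$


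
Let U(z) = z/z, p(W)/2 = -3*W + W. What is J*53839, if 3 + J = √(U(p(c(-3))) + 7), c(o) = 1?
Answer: -161517 + 107678*√2 ≈ -9237.3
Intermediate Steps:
p(W) = -4*W (p(W) = 2*(-3*W + W) = 2*(-2*W) = -4*W)
U(z) = 1
J = -3 + 2*√2 (J = -3 + √(1 + 7) = -3 + √8 = -3 + 2*√2 ≈ -0.17157)
J*53839 = (-3 + 2*√2)*53839 = -161517 + 107678*√2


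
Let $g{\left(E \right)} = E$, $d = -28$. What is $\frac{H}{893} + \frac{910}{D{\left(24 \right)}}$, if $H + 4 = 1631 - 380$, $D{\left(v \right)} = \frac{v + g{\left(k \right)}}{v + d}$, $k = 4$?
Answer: $- \frac{114843}{893} \approx -128.6$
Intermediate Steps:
$D{\left(v \right)} = \frac{4 + v}{-28 + v}$ ($D{\left(v \right)} = \frac{v + 4}{v - 28} = \frac{4 + v}{-28 + v}$)
$H = 1247$ ($H = -4 + \left(1631 - 380\right) = -4 + 1251 = 1247$)
$\frac{H}{893} + \frac{910}{D{\left(24 \right)}} = \frac{1247}{893} + \frac{910}{\frac{1}{-28 + 24} \left(4 + 24\right)} = 1247 \cdot \frac{1}{893} + \frac{910}{\frac{1}{-4} \cdot 28} = \frac{1247}{893} + \frac{910}{\left(- \frac{1}{4}\right) 28} = \frac{1247}{893} + \frac{910}{-7} = \frac{1247}{893} + 910 \left(- \frac{1}{7}\right) = \frac{1247}{893} - 130 = - \frac{114843}{893}$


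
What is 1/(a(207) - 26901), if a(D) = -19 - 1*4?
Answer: -1/26924 ≈ -3.7142e-5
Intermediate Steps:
a(D) = -23 (a(D) = -19 - 4 = -23)
1/(a(207) - 26901) = 1/(-23 - 26901) = 1/(-26924) = -1/26924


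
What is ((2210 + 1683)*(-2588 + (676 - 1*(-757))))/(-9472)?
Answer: 4496415/9472 ≈ 474.71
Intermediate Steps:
((2210 + 1683)*(-2588 + (676 - 1*(-757))))/(-9472) = (3893*(-2588 + (676 + 757)))*(-1/9472) = (3893*(-2588 + 1433))*(-1/9472) = (3893*(-1155))*(-1/9472) = -4496415*(-1/9472) = 4496415/9472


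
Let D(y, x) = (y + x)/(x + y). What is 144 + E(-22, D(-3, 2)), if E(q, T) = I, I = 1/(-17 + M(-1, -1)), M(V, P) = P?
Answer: 2591/18 ≈ 143.94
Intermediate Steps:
D(y, x) = 1 (D(y, x) = (x + y)/(x + y) = 1)
I = -1/18 (I = 1/(-17 - 1) = 1/(-18) = -1/18 ≈ -0.055556)
E(q, T) = -1/18
144 + E(-22, D(-3, 2)) = 144 - 1/18 = 2591/18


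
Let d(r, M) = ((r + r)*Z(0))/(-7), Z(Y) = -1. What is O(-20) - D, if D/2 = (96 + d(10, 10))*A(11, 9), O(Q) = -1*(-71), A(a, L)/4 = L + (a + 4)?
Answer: -132367/7 ≈ -18910.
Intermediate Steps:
A(a, L) = 16 + 4*L + 4*a (A(a, L) = 4*(L + (a + 4)) = 4*(L + (4 + a)) = 4*(4 + L + a) = 16 + 4*L + 4*a)
O(Q) = 71
d(r, M) = 2*r/7 (d(r, M) = ((r + r)*(-1))/(-7) = ((2*r)*(-1))*(-⅐) = -2*r*(-⅐) = 2*r/7)
D = 132864/7 (D = 2*((96 + (2/7)*10)*(16 + 4*9 + 4*11)) = 2*((96 + 20/7)*(16 + 36 + 44)) = 2*((692/7)*96) = 2*(66432/7) = 132864/7 ≈ 18981.)
O(-20) - D = 71 - 1*132864/7 = 71 - 132864/7 = -132367/7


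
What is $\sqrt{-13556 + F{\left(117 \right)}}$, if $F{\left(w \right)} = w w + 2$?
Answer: $3 \sqrt{15} \approx 11.619$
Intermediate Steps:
$F{\left(w \right)} = 2 + w^{2}$ ($F{\left(w \right)} = w^{2} + 2 = 2 + w^{2}$)
$\sqrt{-13556 + F{\left(117 \right)}} = \sqrt{-13556 + \left(2 + 117^{2}\right)} = \sqrt{-13556 + \left(2 + 13689\right)} = \sqrt{-13556 + 13691} = \sqrt{135} = 3 \sqrt{15}$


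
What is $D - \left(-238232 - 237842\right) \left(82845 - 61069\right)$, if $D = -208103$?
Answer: $10366779321$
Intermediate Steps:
$D - \left(-238232 - 237842\right) \left(82845 - 61069\right) = -208103 - \left(-238232 - 237842\right) \left(82845 - 61069\right) = -208103 - \left(-476074\right) 21776 = -208103 - -10366987424 = -208103 + 10366987424 = 10366779321$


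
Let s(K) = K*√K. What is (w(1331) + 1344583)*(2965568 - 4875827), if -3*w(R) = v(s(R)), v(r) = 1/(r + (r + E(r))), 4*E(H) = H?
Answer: -2568501776997 + 849004*√11/483153 ≈ -2.5685e+12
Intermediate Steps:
s(K) = K^(3/2)
E(H) = H/4
v(r) = 4/(9*r) (v(r) = 1/(r + (r + r/4)) = 1/(r + 5*r/4) = 1/(9*r/4) = 4/(9*r))
w(R) = -4/(27*R^(3/2)) (w(R) = -4/(27*(R^(3/2))) = -4/(27*R^(3/2)))
(w(1331) + 1344583)*(2965568 - 4875827) = (-4*√11/4348377 + 1344583)*(2965568 - 4875827) = (-4*√11/4348377 + 1344583)*(-1910259) = (1344583 - 4*√11/4348377)*(-1910259) = -2568501776997 + 849004*√11/483153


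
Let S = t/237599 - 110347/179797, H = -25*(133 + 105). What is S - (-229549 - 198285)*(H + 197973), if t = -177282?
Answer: 3509583624196136902739/42719587403 ≈ 8.2154e+10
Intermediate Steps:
H = -5950 (H = -25*238 = -5950)
S = -58093108607/42719587403 (S = -177282/237599 - 110347/179797 = -58093108607/42719587403 ≈ -1.3599)
S - (-229549 - 198285)*(H + 197973) = -58093108607/42719587403 - (-229549 - 198285)*(-5950 + 197973) = -58093108607/42719587403 - (-427834)*192023 = -58093108607/42719587403 - 1*(-82153968182) = -58093108607/42719587403 + 82153968182 = 3509583624196136902739/42719587403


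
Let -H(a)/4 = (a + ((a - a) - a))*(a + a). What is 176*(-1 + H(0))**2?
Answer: 176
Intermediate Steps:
H(a) = 0 (H(a) = -4*(a + ((a - a) - a))*(a + a) = -4*(a + (0 - a))*2*a = -4*(a - a)*2*a = -0*2*a = -4*0 = 0)
176*(-1 + H(0))**2 = 176*(-1 + 0)**2 = 176*(-1)**2 = 176*1 = 176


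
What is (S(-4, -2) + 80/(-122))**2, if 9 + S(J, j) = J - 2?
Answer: 912025/3721 ≈ 245.10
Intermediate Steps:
S(J, j) = -11 + J (S(J, j) = -9 + (J - 2) = -9 + (-2 + J) = -11 + J)
(S(-4, -2) + 80/(-122))**2 = ((-11 - 4) + 80/(-122))**2 = (-15 + 80*(-1/122))**2 = (-15 - 40/61)**2 = (-955/61)**2 = 912025/3721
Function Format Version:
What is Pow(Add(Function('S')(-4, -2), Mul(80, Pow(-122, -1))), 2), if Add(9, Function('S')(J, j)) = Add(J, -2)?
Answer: Rational(912025, 3721) ≈ 245.10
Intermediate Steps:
Function('S')(J, j) = Add(-11, J) (Function('S')(J, j) = Add(-9, Add(J, -2)) = Add(-9, Add(-2, J)) = Add(-11, J))
Pow(Add(Function('S')(-4, -2), Mul(80, Pow(-122, -1))), 2) = Pow(Add(Add(-11, -4), Mul(80, Pow(-122, -1))), 2) = Pow(Add(-15, Mul(80, Rational(-1, 122))), 2) = Pow(Add(-15, Rational(-40, 61)), 2) = Pow(Rational(-955, 61), 2) = Rational(912025, 3721)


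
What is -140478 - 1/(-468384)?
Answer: -65797647551/468384 ≈ -1.4048e+5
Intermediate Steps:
-140478 - 1/(-468384) = -140478 - 1*(-1/468384) = -140478 + 1/468384 = -65797647551/468384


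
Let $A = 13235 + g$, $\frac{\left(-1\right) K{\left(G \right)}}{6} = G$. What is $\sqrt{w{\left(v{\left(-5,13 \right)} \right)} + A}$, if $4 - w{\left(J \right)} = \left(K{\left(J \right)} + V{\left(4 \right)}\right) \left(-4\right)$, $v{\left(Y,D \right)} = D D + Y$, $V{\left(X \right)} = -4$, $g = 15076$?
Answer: $3 \sqrt{2707} \approx 156.09$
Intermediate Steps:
$K{\left(G \right)} = - 6 G$
$v{\left(Y,D \right)} = Y + D^{2}$ ($v{\left(Y,D \right)} = D^{2} + Y = Y + D^{2}$)
$A = 28311$ ($A = 13235 + 15076 = 28311$)
$w{\left(J \right)} = -12 - 24 J$ ($w{\left(J \right)} = 4 - \left(- 6 J - 4\right) \left(-4\right) = 4 - \left(-4 - 6 J\right) \left(-4\right) = 4 - \left(16 + 24 J\right) = -12 - 24 J$)
$\sqrt{w{\left(v{\left(-5,13 \right)} \right)} + A} = \sqrt{\left(-12 - 24 \left(-5 + 13^{2}\right)\right) + 28311} = \sqrt{\left(-12 - 24 \left(-5 + 169\right)\right) + 28311} = \sqrt{\left(-12 - 3936\right) + 28311} = \sqrt{-3948 + 28311} = \sqrt{24363} = 3 \sqrt{2707}$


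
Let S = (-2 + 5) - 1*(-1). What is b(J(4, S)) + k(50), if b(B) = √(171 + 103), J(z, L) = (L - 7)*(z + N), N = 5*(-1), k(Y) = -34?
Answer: -34 + √274 ≈ -17.447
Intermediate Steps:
N = -5
S = 4 (S = 3 + 1 = 4)
J(z, L) = (-7 + L)*(-5 + z) (J(z, L) = (L - 7)*(z - 5) = (-7 + L)*(-5 + z))
b(B) = √274
b(J(4, S)) + k(50) = √274 - 34 = -34 + √274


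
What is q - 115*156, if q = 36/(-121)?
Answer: -2170776/121 ≈ -17940.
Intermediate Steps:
q = -36/121 (q = 36*(-1/121) = -36/121 ≈ -0.29752)
q - 115*156 = -36/121 - 115*156 = -36/121 - 17940 = -2170776/121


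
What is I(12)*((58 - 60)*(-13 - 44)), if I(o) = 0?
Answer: 0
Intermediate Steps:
I(12)*((58 - 60)*(-13 - 44)) = 0*((58 - 60)*(-13 - 44)) = 0*(-2*(-57)) = 0*114 = 0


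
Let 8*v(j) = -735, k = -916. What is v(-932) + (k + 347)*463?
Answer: -2108311/8 ≈ -2.6354e+5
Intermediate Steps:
v(j) = -735/8 (v(j) = (1/8)*(-735) = -735/8)
v(-932) + (k + 347)*463 = -735/8 + (-916 + 347)*463 = -735/8 - 569*463 = -735/8 - 263447 = -2108311/8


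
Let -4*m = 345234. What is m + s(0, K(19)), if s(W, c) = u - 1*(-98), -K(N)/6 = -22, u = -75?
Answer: -172571/2 ≈ -86286.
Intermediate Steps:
m = -172617/2 (m = -1/4*345234 = -172617/2 ≈ -86309.)
K(N) = 132 (K(N) = -6*(-22) = 132)
s(W, c) = 23 (s(W, c) = -75 - 1*(-98) = -75 + 98 = 23)
m + s(0, K(19)) = -172617/2 + 23 = -172571/2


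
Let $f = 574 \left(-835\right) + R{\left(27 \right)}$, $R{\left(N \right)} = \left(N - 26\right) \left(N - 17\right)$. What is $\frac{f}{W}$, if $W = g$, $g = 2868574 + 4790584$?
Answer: $- \frac{239640}{3829579} \approx -0.062576$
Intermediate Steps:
$R{\left(N \right)} = \left(-26 + N\right) \left(-17 + N\right)$
$g = 7659158$
$W = 7659158$
$f = -479280$ ($f = 574 \left(-835\right) + \left(442 + 27^{2} - 1161\right) = -479290 + \left(442 + 729 - 1161\right) = -479290 + 10 = -479280$)
$\frac{f}{W} = - \frac{479280}{7659158} = \left(-479280\right) \frac{1}{7659158} = - \frac{239640}{3829579}$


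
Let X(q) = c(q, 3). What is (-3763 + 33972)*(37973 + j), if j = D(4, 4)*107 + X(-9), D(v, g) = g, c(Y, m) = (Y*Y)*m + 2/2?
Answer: 1167426805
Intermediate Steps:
c(Y, m) = 1 + m*Y² (c(Y, m) = Y²*m + 2*(½) = m*Y² + 1 = 1 + m*Y²)
X(q) = 1 + 3*q²
j = 672 (j = 4*107 + (1 + 3*(-9)²) = 428 + (1 + 3*81) = 428 + (1 + 243) = 428 + 244 = 672)
(-3763 + 33972)*(37973 + j) = (-3763 + 33972)*(37973 + 672) = 30209*38645 = 1167426805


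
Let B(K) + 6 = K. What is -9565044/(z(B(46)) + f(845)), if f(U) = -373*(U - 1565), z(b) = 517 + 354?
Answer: -9565044/269431 ≈ -35.501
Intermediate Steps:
B(K) = -6 + K
z(b) = 871
f(U) = 583745 - 373*U (f(U) = -373*(-1565 + U) = 583745 - 373*U)
-9565044/(z(B(46)) + f(845)) = -9565044/(871 + (583745 - 373*845)) = -9565044/(871 + (583745 - 315185)) = -9565044/(871 + 268560) = -9565044/269431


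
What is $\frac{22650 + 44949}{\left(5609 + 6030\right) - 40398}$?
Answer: $- \frac{67599}{28759} \approx -2.3505$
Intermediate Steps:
$\frac{22650 + 44949}{\left(5609 + 6030\right) - 40398} = \frac{67599}{11639 - 40398} = \frac{67599}{-28759} = 67599 \left(- \frac{1}{28759}\right) = - \frac{67599}{28759}$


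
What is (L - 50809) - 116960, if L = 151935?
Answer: -15834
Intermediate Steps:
(L - 50809) - 116960 = (151935 - 50809) - 116960 = 101126 - 116960 = -15834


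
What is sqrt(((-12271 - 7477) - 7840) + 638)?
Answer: 35*I*sqrt(22) ≈ 164.16*I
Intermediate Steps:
sqrt(((-12271 - 7477) - 7840) + 638) = sqrt((-19748 - 7840) + 638) = sqrt(-27588 + 638) = sqrt(-26950) = 35*I*sqrt(22)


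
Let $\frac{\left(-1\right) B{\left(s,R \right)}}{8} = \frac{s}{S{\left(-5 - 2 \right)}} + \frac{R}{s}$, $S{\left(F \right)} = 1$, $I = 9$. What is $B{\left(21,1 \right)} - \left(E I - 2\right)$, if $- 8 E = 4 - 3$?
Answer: $- \frac{27763}{168} \approx -165.26$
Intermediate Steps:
$E = - \frac{1}{8}$ ($E = - \frac{4 - 3}{8} = \left(- \frac{1}{8}\right) 1 = - \frac{1}{8} \approx -0.125$)
$B{\left(s,R \right)} = - 8 s - \frac{8 R}{s}$ ($B{\left(s,R \right)} = - 8 \left(\frac{s}{1} + \frac{R}{s}\right) = - 8 \left(s 1 + \frac{R}{s}\right) = - 8 \left(s + \frac{R}{s}\right) = - 8 s - \frac{8 R}{s}$)
$B{\left(21,1 \right)} - \left(E I - 2\right) = \left(\left(-8\right) 21 - \frac{8}{21}\right) - \left(\left(- \frac{1}{8}\right) 9 - 2\right) = \left(-168 - 8 \cdot \frac{1}{21}\right) - \left(- \frac{9}{8} - 2\right) = \left(-168 - \frac{8}{21}\right) - - \frac{25}{8} = - \frac{3536}{21} + \frac{25}{8} = - \frac{27763}{168}$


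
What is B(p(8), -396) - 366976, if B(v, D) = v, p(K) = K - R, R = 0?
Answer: -366968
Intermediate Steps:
p(K) = K (p(K) = K - 1*0 = K + 0 = K)
B(p(8), -396) - 366976 = 8 - 366976 = -366968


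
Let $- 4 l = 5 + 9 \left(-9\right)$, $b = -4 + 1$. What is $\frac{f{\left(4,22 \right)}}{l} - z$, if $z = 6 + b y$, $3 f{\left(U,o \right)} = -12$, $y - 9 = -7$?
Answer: $- \frac{4}{19} \approx -0.21053$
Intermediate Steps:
$b = -3$
$y = 2$ ($y = 9 - 7 = 2$)
$f{\left(U,o \right)} = -4$ ($f{\left(U,o \right)} = \frac{1}{3} \left(-12\right) = -4$)
$z = 0$ ($z = 6 - 6 = 0$)
$l = 19$ ($l = - \frac{5 + 9 \left(-9\right)}{4} = - \frac{5 - 81}{4} = \left(- \frac{1}{4}\right) \left(-76\right) = 19$)
$\frac{f{\left(4,22 \right)}}{l} - z = - \frac{4}{19} - 0 = \left(-4\right) \frac{1}{19} + 0 = - \frac{4}{19} + 0 = - \frac{4}{19}$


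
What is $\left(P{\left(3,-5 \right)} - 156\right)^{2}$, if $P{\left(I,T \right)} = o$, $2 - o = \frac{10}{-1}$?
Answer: $20736$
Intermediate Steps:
$o = 12$ ($o = 2 - \frac{10}{-1} = 2 - 10 \left(-1\right) = 2 - -10 = 2 + 10 = 12$)
$P{\left(I,T \right)} = 12$
$\left(P{\left(3,-5 \right)} - 156\right)^{2} = \left(12 - 156\right)^{2} = \left(-144\right)^{2} = 20736$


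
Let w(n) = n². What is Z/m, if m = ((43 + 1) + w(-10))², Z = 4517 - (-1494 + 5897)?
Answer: 19/3456 ≈ 0.0054977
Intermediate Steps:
Z = 114 (Z = 4517 - 1*4403 = 4517 - 4403 = 114)
m = 20736 (m = ((43 + 1) + (-10)²)² = (44 + 100)² = 144² = 20736)
Z/m = 114/20736 = 114*(1/20736) = 19/3456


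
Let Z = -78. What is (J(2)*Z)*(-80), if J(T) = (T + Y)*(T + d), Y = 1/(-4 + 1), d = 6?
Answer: 83200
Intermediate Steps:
Y = -⅓ (Y = 1/(-3) = -⅓ ≈ -0.33333)
J(T) = (6 + T)*(-⅓ + T) (J(T) = (T - ⅓)*(T + 6) = (-⅓ + T)*(6 + T) = (6 + T)*(-⅓ + T))
(J(2)*Z)*(-80) = ((-2 + 2² + (17/3)*2)*(-78))*(-80) = ((-2 + 4 + 34/3)*(-78))*(-80) = ((40/3)*(-78))*(-80) = -1040*(-80) = 83200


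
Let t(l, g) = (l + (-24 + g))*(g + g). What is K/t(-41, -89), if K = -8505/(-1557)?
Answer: 135/677468 ≈ 0.00019927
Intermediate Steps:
t(l, g) = 2*g*(-24 + g + l) (t(l, g) = (-24 + g + l)*(2*g) = 2*g*(-24 + g + l))
K = 945/173 (K = -8505*(-1/1557) = 945/173 ≈ 5.4624)
K/t(-41, -89) = 945/(173*((2*(-89)*(-24 - 89 - 41)))) = 945/(173*((2*(-89)*(-154)))) = (945/173)/27412 = (945/173)*(1/27412) = 135/677468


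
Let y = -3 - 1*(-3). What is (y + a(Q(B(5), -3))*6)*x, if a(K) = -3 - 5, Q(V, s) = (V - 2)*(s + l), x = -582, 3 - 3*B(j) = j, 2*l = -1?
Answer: 27936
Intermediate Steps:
l = -½ (l = (½)*(-1) = -½ ≈ -0.50000)
B(j) = 1 - j/3
y = 0 (y = -3 + 3 = 0)
Q(V, s) = (-2 + V)*(-½ + s) (Q(V, s) = (V - 2)*(s - ½) = (-2 + V)*(-½ + s))
a(K) = -8
(y + a(Q(B(5), -3))*6)*x = (0 - 8*6)*(-582) = (0 - 48)*(-582) = -48*(-582) = 27936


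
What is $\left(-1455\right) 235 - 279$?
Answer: $-342204$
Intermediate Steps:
$\left(-1455\right) 235 - 279 = -341925 - 279 = -342204$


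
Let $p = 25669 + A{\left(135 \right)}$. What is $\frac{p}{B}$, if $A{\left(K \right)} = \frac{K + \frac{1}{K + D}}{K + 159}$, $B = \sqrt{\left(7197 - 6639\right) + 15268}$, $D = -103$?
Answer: $\frac{241498273 \sqrt{15826}}{148891008} \approx 204.05$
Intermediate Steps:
$B = \sqrt{15826}$ ($B = \sqrt{558 + 15268} = \sqrt{15826} \approx 125.8$)
$A{\left(K \right)} = \frac{K + \frac{1}{-103 + K}}{159 + K}$ ($A{\left(K \right)} = \frac{K + \frac{1}{K - 103}}{K + 159} = \frac{K + \frac{1}{-103 + K}}{159 + K}$)
$p = \frac{241498273}{9408}$ ($p = 25669 + \frac{1 + 135^{2} - 13905}{-16377 + 135^{2} + 56 \cdot 135} = 25669 + \frac{1 + 18225 - 13905}{-16377 + 18225 + 7560} = 25669 + \frac{1}{9408} \cdot 4321 = 25669 + \frac{4321}{9408} = \frac{241498273}{9408} \approx 25669.0$)
$\frac{p}{B} = \frac{241498273}{9408 \sqrt{15826}} = \frac{241498273 \frac{\sqrt{15826}}{15826}}{9408} = \frac{241498273 \sqrt{15826}}{148891008}$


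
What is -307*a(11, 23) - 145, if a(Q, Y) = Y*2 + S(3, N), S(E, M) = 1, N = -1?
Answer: -14574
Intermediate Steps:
a(Q, Y) = 1 + 2*Y (a(Q, Y) = Y*2 + 1 = 2*Y + 1 = 1 + 2*Y)
-307*a(11, 23) - 145 = -307*(1 + 2*23) - 145 = -307*(1 + 46) - 145 = -307*47 - 145 = -14429 - 145 = -14574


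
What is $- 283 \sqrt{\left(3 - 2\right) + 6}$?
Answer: $- 283 \sqrt{7} \approx -748.75$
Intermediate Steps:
$- 283 \sqrt{\left(3 - 2\right) + 6} = - 283 \sqrt{1 + 6} = - 283 \sqrt{7}$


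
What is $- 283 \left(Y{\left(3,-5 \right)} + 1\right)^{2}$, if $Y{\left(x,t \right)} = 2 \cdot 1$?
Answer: $-2547$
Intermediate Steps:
$Y{\left(x,t \right)} = 2$
$- 283 \left(Y{\left(3,-5 \right)} + 1\right)^{2} = - 283 \left(2 + 1\right)^{2} = - 283 \cdot 3^{2} = \left(-283\right) 9 = -2547$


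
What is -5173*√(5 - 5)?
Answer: 0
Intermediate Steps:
-5173*√(5 - 5) = -5173*√0 = -5173*0 = 0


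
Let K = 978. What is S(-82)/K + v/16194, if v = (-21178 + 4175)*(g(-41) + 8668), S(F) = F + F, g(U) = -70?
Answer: -11914852529/1319811 ≈ -9027.7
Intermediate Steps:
S(F) = 2*F
v = -146191794 (v = (-21178 + 4175)*(-70 + 8668) = -17003*8598 = -146191794)
S(-82)/K + v/16194 = (2*(-82))/978 - 146191794/16194 = -164*1/978 - 146191794*1/16194 = -82/489 - 24365299/2699 = -11914852529/1319811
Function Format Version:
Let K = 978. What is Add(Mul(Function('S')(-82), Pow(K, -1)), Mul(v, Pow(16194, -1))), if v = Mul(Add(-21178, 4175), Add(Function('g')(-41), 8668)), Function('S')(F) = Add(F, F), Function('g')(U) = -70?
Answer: Rational(-11914852529, 1319811) ≈ -9027.7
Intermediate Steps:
Function('S')(F) = Mul(2, F)
v = -146191794 (v = Mul(Add(-21178, 4175), Add(-70, 8668)) = Mul(-17003, 8598) = -146191794)
Add(Mul(Function('S')(-82), Pow(K, -1)), Mul(v, Pow(16194, -1))) = Add(Mul(Mul(2, -82), Pow(978, -1)), Mul(-146191794, Pow(16194, -1))) = Add(Mul(-164, Rational(1, 978)), Mul(-146191794, Rational(1, 16194))) = Add(Rational(-82, 489), Rational(-24365299, 2699)) = Rational(-11914852529, 1319811)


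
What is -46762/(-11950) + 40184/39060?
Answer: 57668063/11669175 ≈ 4.9419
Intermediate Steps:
-46762/(-11950) + 40184/39060 = -46762*(-1/11950) + 40184*(1/39060) = 23381/5975 + 10046/9765 = 57668063/11669175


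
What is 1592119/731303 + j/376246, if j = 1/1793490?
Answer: 1074351454575597563/493478465984617620 ≈ 2.1771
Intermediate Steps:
j = 1/1793490 ≈ 5.5757e-7
1592119/731303 + j/376246 = 1592119/731303 + (1/1793490)/376246 = 1592119*(1/731303) + (1/1793490)*(1/376246) = 1592119/731303 + 1/674793438540 = 1074351454575597563/493478465984617620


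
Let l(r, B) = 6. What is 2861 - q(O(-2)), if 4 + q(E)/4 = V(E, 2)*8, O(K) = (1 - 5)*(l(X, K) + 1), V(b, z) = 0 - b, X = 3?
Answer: 1981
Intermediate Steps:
V(b, z) = -b
O(K) = -28 (O(K) = (1 - 5)*(6 + 1) = -4*7 = -28)
q(E) = -16 - 32*E (q(E) = -16 + 4*(-E*8) = -16 + 4*(-8*E) = -16 - 32*E)
2861 - q(O(-2)) = 2861 - (-16 - 32*(-28)) = 2861 - (-16 + 896) = 2861 - 1*880 = 2861 - 880 = 1981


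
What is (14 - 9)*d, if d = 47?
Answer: 235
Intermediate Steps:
(14 - 9)*d = (14 - 9)*47 = 5*47 = 235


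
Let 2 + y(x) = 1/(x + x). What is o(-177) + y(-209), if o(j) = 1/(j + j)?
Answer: -74179/36993 ≈ -2.0052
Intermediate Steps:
y(x) = -2 + 1/(2*x) (y(x) = -2 + 1/(x + x) = -2 + 1/(2*x))
o(j) = 1/(2*j)
o(-177) + y(-209) = (1/2)/(-177) + (-2 + (1/2)/(-209)) = (1/2)*(-1/177) + (-2 + (1/2)*(-1/209)) = -1/354 + (-2 - 1/418) = -1/354 - 837/418 = -74179/36993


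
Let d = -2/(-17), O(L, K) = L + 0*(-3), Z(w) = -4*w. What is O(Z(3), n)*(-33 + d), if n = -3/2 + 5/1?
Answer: 6708/17 ≈ 394.59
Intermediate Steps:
n = 7/2 (n = -3*½ + 5*1 = -3/2 + 5 = 7/2 ≈ 3.5000)
O(L, K) = L (O(L, K) = L + 0 = L)
d = 2/17 (d = -2*(-1/17) = 2/17 ≈ 0.11765)
O(Z(3), n)*(-33 + d) = (-4*3)*(-33 + 2/17) = -12*(-559/17) = 6708/17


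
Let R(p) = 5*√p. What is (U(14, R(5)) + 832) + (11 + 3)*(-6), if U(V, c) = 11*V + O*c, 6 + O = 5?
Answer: 902 - 5*√5 ≈ 890.82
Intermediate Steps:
O = -1 (O = -6 + 5 = -1)
U(V, c) = -c + 11*V (U(V, c) = 11*V - c = -c + 11*V)
(U(14, R(5)) + 832) + (11 + 3)*(-6) = ((-5*√5 + 11*14) + 832) + (11 + 3)*(-6) = ((-5*√5 + 154) + 832) + 14*(-6) = ((154 - 5*√5) + 832) - 84 = (986 - 5*√5) - 84 = 902 - 5*√5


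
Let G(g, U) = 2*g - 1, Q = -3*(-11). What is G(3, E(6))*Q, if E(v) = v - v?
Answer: 165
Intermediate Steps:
E(v) = 0
Q = 33
G(g, U) = -1 + 2*g
G(3, E(6))*Q = (-1 + 2*3)*33 = (-1 + 6)*33 = 5*33 = 165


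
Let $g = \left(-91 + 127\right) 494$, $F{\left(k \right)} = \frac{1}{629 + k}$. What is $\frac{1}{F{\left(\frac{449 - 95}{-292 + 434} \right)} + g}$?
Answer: $\frac{44836}{797363495} \approx 5.623 \cdot 10^{-5}$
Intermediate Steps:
$g = 17784$ ($g = 36 \cdot 494 = 17784$)
$\frac{1}{F{\left(\frac{449 - 95}{-292 + 434} \right)} + g} = \frac{1}{\frac{1}{629 + \frac{449 - 95}{-292 + 434}} + 17784} = \frac{1}{\frac{1}{629 + \frac{354}{142}} + 17784} = \frac{1}{\frac{1}{629 + 354 \cdot \frac{1}{142}} + 17784} = \frac{1}{\frac{1}{629 + \frac{177}{71}} + 17784} = \frac{1}{\frac{1}{\frac{44836}{71}} + 17784} = \frac{1}{\frac{71}{44836} + 17784} = \frac{1}{\frac{797363495}{44836}} = \frac{44836}{797363495}$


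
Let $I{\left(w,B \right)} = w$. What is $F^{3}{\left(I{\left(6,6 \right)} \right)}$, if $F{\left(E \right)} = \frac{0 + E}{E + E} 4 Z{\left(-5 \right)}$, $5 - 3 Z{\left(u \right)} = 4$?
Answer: $\frac{8}{27} \approx 0.2963$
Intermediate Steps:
$Z{\left(u \right)} = \frac{1}{3}$ ($Z{\left(u \right)} = \frac{5}{3} - \frac{4}{3} = \frac{1}{3}$)
$F{\left(E \right)} = \frac{2}{3}$ ($F{\left(E \right)} = \frac{0 + E}{E + E} 4 \cdot \frac{1}{3} = \frac{E}{2 E} 4 \cdot \frac{1}{3} = E \frac{1}{2 E} 4 \cdot \frac{1}{3} = \frac{1}{2} \cdot 4 \cdot \frac{1}{3} = 2 \cdot \frac{1}{3} = \frac{2}{3}$)
$F^{3}{\left(I{\left(6,6 \right)} \right)} = \left(\frac{2}{3}\right)^{3} = \frac{8}{27}$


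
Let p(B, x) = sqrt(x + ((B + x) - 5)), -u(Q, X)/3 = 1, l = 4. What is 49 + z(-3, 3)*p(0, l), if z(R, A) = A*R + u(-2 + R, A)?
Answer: 49 - 12*sqrt(3) ≈ 28.215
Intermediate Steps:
u(Q, X) = -3 (u(Q, X) = -3*1 = -3)
z(R, A) = -3 + A*R (z(R, A) = A*R - 3 = -3 + A*R)
p(B, x) = sqrt(-5 + B + 2*x) (p(B, x) = sqrt(x + (-5 + B + x)) = sqrt(-5 + B + 2*x))
49 + z(-3, 3)*p(0, l) = 49 + (-3 + 3*(-3))*sqrt(-5 + 0 + 2*4) = 49 + (-3 - 9)*sqrt(-5 + 0 + 8) = 49 - 12*sqrt(3)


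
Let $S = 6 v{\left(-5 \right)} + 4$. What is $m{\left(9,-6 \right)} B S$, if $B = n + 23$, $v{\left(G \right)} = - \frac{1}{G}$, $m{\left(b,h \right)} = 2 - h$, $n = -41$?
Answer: $- \frac{3744}{5} \approx -748.8$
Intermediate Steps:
$B = -18$ ($B = -41 + 23 = -18$)
$S = \frac{26}{5}$ ($S = 6 \left(- \frac{1}{-5}\right) + 4 = 6 \left(\left(-1\right) \left(- \frac{1}{5}\right)\right) + 4 = 6 \cdot \frac{1}{5} + 4 = \frac{6}{5} + 4 = \frac{26}{5} \approx 5.2$)
$m{\left(9,-6 \right)} B S = \left(2 - -6\right) \left(-18\right) \frac{26}{5} = \left(2 + 6\right) \left(-18\right) \frac{26}{5} = 8 \left(-18\right) \frac{26}{5} = \left(-144\right) \frac{26}{5} = - \frac{3744}{5}$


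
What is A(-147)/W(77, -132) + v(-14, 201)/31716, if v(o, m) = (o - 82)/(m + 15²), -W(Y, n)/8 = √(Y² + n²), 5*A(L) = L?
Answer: -4/562959 + 147*√193/84920 ≈ 0.024041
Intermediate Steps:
A(L) = L/5
W(Y, n) = -8*√(Y² + n²)
v(o, m) = (-82 + o)/(225 + m) (v(o, m) = (-82 + o)/(m + 225) = (-82 + o)/(225 + m))
A(-147)/W(77, -132) + v(-14, 201)/31716 = ((⅕)*(-147))/((-8*√(77² + (-132)²))) + ((-82 - 14)/(225 + 201))/31716 = -147*(-1/(8*√(5929 + 17424)))/5 + (-96/426)*(1/31716) = -147*(-√193/16984)/5 + ((1/426)*(-96))*(1/31716) = -147*(-√193/16984)/5 - 16/71*1/31716 = -147*(-√193/16984)/5 - 4/562959 = -(-147)*√193/84920 - 4/562959 = 147*√193/84920 - 4/562959 = -4/562959 + 147*√193/84920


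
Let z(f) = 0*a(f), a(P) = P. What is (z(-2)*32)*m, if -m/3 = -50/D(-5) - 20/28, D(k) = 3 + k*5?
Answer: 0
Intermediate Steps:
D(k) = 3 + 5*k
z(f) = 0 (z(f) = 0*f = 0)
m = -360/77 (m = -3*(-50/(3 + 5*(-5)) - 20/28) = -3*(-50/(3 - 25) - 20*1/28) = -3*(-50/(-22) - 5/7) = -3*(-50*(-1/22) - 5/7) = -3*(25/11 - 5/7) = -3*120/77 = -360/77 ≈ -4.6753)
(z(-2)*32)*m = (0*32)*(-360/77) = 0*(-360/77) = 0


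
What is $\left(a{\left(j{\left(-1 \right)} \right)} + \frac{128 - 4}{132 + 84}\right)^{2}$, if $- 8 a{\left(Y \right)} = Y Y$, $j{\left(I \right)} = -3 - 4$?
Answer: $\frac{1437601}{46656} \approx 30.813$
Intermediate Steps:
$j{\left(I \right)} = -7$
$a{\left(Y \right)} = - \frac{Y^{2}}{8}$ ($a{\left(Y \right)} = - \frac{Y Y}{8} = - \frac{Y^{2}}{8}$)
$\left(a{\left(j{\left(-1 \right)} \right)} + \frac{128 - 4}{132 + 84}\right)^{2} = \left(- \frac{\left(-7\right)^{2}}{8} + \frac{128 - 4}{132 + 84}\right)^{2} = \left(\left(- \frac{1}{8}\right) 49 + \frac{124}{216}\right)^{2} = \left(- \frac{49}{8} + 124 \cdot \frac{1}{216}\right)^{2} = \left(- \frac{49}{8} + \frac{31}{54}\right)^{2} = \left(- \frac{1199}{216}\right)^{2} = \frac{1437601}{46656}$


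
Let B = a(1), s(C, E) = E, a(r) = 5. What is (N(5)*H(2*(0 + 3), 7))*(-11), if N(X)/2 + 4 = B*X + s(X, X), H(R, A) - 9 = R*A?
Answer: -29172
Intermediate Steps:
B = 5
H(R, A) = 9 + A*R (H(R, A) = 9 + R*A = 9 + A*R)
N(X) = -8 + 12*X (N(X) = -8 + 2*(5*X + X) = -8 + 2*(6*X) = -8 + 12*X)
(N(5)*H(2*(0 + 3), 7))*(-11) = ((-8 + 12*5)*(9 + 7*(2*(0 + 3))))*(-11) = ((-8 + 60)*(9 + 7*(2*3)))*(-11) = (52*(9 + 7*6))*(-11) = (52*(9 + 42))*(-11) = (52*51)*(-11) = 2652*(-11) = -29172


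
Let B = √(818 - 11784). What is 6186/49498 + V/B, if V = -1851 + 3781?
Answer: 3093/24749 - 965*I*√10966/5483 ≈ 0.12497 - 18.43*I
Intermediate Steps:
V = 1930
B = I*√10966 (B = √(-10966) = I*√10966 ≈ 104.72*I)
6186/49498 + V/B = 6186/49498 + 1930/((I*√10966)) = 6186*(1/49498) + 1930*(-I*√10966/10966) = 3093/24749 - 965*I*√10966/5483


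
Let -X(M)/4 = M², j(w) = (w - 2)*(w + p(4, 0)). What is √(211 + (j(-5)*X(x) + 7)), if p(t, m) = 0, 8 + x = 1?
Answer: 9*I*√82 ≈ 81.498*I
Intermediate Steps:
x = -7 (x = -8 + 1 = -7)
j(w) = w*(-2 + w) (j(w) = (w - 2)*(w + 0) = (-2 + w)*w = w*(-2 + w))
X(M) = -4*M²
√(211 + (j(-5)*X(x) + 7)) = √(211 + ((-5*(-2 - 5))*(-4*(-7)²) + 7)) = √(211 + ((-5*(-7))*(-4*49) + 7)) = √(211 + (35*(-196) + 7)) = √(211 + (-6860 + 7)) = √(211 - 6853) = √(-6642) = 9*I*√82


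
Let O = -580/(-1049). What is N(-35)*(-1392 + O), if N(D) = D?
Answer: 51086980/1049 ≈ 48701.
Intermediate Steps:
O = 580/1049 (O = -580*(-1/1049) = 580/1049 ≈ 0.55291)
N(-35)*(-1392 + O) = -35*(-1392 + 580/1049) = -35*(-1459628/1049) = 51086980/1049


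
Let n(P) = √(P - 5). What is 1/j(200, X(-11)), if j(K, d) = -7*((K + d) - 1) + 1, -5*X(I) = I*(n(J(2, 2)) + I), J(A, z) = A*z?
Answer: -30565/37374698 + 385*I/37374698 ≈ -0.0008178 + 1.0301e-5*I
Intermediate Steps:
n(P) = √(-5 + P)
X(I) = -I*(I + I)/5 (X(I) = -I*(√(-5 + 2*2) + I)/5 = -I*(√(-5 + 4) + I)/5 = -I*(√(-1) + I)/5 = -I*(I + I)/5)
j(K, d) = 8 - 7*K - 7*d (j(K, d) = -7*(-1 + K + d) + 1 = (7 - 7*K - 7*d) + 1 = 8 - 7*K - 7*d)
1/j(200, X(-11)) = 1/(8 - 7*200 - (-7)*(-11)*(I - 11)/5) = 1/(8 - 1400 - (-7)*(-11)*(-11 + I)/5) = 1/(8 - 1400 - 7*(-121/5 + 11*I/5)) = 1/(8 - 1400 + (847/5 - 77*I/5)) = 1/(-6113/5 - 77*I/5) = 25*(-6113/5 + 77*I/5)/37374698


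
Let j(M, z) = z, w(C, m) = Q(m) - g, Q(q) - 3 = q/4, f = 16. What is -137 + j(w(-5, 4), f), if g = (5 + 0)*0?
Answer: -121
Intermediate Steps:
Q(q) = 3 + q/4
g = 0 (g = 5*0 = 0)
w(C, m) = 3 + m/4 (w(C, m) = (3 + m/4) - 1*0 = (3 + m/4) + 0 = 3 + m/4)
-137 + j(w(-5, 4), f) = -137 + 16 = -121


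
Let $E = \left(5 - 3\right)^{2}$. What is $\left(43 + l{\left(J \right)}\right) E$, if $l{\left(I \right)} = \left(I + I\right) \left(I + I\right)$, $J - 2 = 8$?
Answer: $1772$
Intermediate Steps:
$J = 10$ ($J = 2 + 8 = 10$)
$l{\left(I \right)} = 4 I^{2}$ ($l{\left(I \right)} = 2 I 2 I = 4 I^{2}$)
$E = 4$ ($E = 2^{2} = 4$)
$\left(43 + l{\left(J \right)}\right) E = \left(43 + 4 \cdot 10^{2}\right) 4 = \left(43 + 4 \cdot 100\right) 4 = \left(43 + 400\right) 4 = 443 \cdot 4 = 1772$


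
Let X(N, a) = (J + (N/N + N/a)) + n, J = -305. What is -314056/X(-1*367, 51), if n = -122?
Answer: 16016856/22093 ≈ 724.97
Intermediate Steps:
X(N, a) = -426 + N/a (X(N, a) = (-305 + (N/N + N/a)) - 122 = (-305 + (1 + N/a)) - 122 = (-304 + N/a) - 122 = -426 + N/a)
-314056/X(-1*367, 51) = -314056/(-426 - 1*367/51) = -314056/(-426 - 367*1/51) = -314056/(-426 - 367/51) = -314056/(-22093/51) = -314056*(-51/22093) = 16016856/22093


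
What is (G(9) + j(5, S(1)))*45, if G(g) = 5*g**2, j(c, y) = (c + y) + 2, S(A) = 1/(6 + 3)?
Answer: 18545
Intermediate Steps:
S(A) = 1/9
j(c, y) = 2 + c + y
(G(9) + j(5, S(1)))*45 = (5*9**2 + (2 + 5 + 1/9))*45 = (5*81 + 64/9)*45 = (405 + 64/9)*45 = (3709/9)*45 = 18545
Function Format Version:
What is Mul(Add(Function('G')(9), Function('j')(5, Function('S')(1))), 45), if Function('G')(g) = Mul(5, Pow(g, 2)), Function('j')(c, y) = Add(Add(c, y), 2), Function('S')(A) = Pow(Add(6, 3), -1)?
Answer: 18545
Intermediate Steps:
Function('S')(A) = Rational(1, 9) (Function('S')(A) = Pow(9, -1) = Rational(1, 9))
Function('j')(c, y) = Add(2, c, y)
Mul(Add(Function('G')(9), Function('j')(5, Function('S')(1))), 45) = Mul(Add(Mul(5, Pow(9, 2)), Add(2, 5, Rational(1, 9))), 45) = Mul(Add(Mul(5, 81), Rational(64, 9)), 45) = Mul(Add(405, Rational(64, 9)), 45) = Mul(Rational(3709, 9), 45) = 18545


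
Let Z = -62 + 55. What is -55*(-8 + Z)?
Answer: 825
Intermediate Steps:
Z = -7
-55*(-8 + Z) = -55*(-8 - 7) = -55*(-15) = 825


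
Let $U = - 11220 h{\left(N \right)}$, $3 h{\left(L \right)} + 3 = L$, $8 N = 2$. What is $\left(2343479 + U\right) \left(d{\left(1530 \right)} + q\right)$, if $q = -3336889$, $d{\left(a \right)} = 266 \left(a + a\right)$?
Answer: $-5938379454756$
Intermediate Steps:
$N = \frac{1}{4}$ ($N = \frac{1}{8} \cdot 2 = \frac{1}{4} \approx 0.25$)
$d{\left(a \right)} = 532 a$ ($d{\left(a \right)} = 266 \cdot 2 a = 532 a$)
$h{\left(L \right)} = -1 + \frac{L}{3}$
$U = 10285$ ($U = - 11220 \left(-1 + \frac{1}{3} \cdot \frac{1}{4}\right) = - 11220 \left(-1 + \frac{1}{12}\right) = \left(-11220\right) \left(- \frac{11}{12}\right) = 10285$)
$\left(2343479 + U\right) \left(d{\left(1530 \right)} + q\right) = \left(2343479 + 10285\right) \left(532 \cdot 1530 - 3336889\right) = 2353764 \left(813960 - 3336889\right) = 2353764 \left(-2522929\right) = -5938379454756$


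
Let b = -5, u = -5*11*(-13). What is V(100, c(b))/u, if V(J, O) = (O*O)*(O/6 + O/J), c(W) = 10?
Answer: 106/429 ≈ 0.24709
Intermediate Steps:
u = 715 (u = -55*(-13) = 715)
V(J, O) = O**2*(O/6 + O/J) (V(J, O) = O**2*(O*(1/6) + O/J) = O**2*(O/6 + O/J))
V(100, c(b))/u = ((1/6)*10**3*(6 + 100)/100)/715 = ((1/6)*(1/100)*1000*106)*(1/715) = (530/3)*(1/715) = 106/429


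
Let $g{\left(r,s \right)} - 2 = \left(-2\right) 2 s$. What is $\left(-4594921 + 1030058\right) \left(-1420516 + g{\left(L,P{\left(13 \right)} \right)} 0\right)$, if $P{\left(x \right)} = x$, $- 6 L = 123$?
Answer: $5063944929308$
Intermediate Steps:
$L = - \frac{41}{2}$ ($L = \left(- \frac{1}{6}\right) 123 = - \frac{41}{2} \approx -20.5$)
$g{\left(r,s \right)} = 2 - 4 s$ ($g{\left(r,s \right)} = 2 + \left(-2\right) 2 s = 2 - 4 s$)
$\left(-4594921 + 1030058\right) \left(-1420516 + g{\left(L,P{\left(13 \right)} \right)} 0\right) = \left(-4594921 + 1030058\right) \left(-1420516 + \left(2 - 52\right) 0\right) = - 3564863 \left(-1420516 + \left(2 - 52\right) 0\right) = - 3564863 \left(-1420516 - 0\right) = - 3564863 \left(-1420516 + 0\right) = \left(-3564863\right) \left(-1420516\right) = 5063944929308$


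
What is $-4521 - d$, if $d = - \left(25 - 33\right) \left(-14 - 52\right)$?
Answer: $-3993$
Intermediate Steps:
$d = -528$ ($d = - \left(-8\right) \left(-14 - 52\right) = - \left(-8\right) \left(-66\right) = \left(-1\right) 528 = -528$)
$-4521 - d = -4521 - -528 = -4521 + 528 = -3993$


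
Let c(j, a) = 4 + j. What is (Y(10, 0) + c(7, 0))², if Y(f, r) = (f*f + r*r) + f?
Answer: 14641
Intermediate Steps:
Y(f, r) = f + f² + r² (Y(f, r) = (f² + r²) + f = f + f² + r²)
(Y(10, 0) + c(7, 0))² = ((10 + 10² + 0²) + (4 + 7))² = ((10 + 100 + 0) + 11)² = (110 + 11)² = 121² = 14641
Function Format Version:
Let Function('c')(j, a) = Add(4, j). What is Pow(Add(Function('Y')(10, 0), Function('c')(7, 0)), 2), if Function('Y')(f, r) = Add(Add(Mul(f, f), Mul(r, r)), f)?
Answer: 14641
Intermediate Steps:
Function('Y')(f, r) = Add(f, Pow(f, 2), Pow(r, 2)) (Function('Y')(f, r) = Add(Add(Pow(f, 2), Pow(r, 2)), f) = Add(f, Pow(f, 2), Pow(r, 2)))
Pow(Add(Function('Y')(10, 0), Function('c')(7, 0)), 2) = Pow(Add(Add(10, Pow(10, 2), Pow(0, 2)), Add(4, 7)), 2) = Pow(Add(Add(10, 100, 0), 11), 2) = Pow(Add(110, 11), 2) = Pow(121, 2) = 14641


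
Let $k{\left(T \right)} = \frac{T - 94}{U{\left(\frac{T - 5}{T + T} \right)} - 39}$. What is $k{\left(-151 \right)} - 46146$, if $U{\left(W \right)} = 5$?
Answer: $- \frac{1568719}{34} \approx -46139.0$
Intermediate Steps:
$k{\left(T \right)} = \frac{47}{17} - \frac{T}{34}$ ($k{\left(T \right)} = \frac{T - 94}{5 - 39} = \frac{-94 + T}{-34} = \left(-94 + T\right) \left(- \frac{1}{34}\right) = \frac{47}{17} - \frac{T}{34}$)
$k{\left(-151 \right)} - 46146 = \left(\frac{47}{17} - - \frac{151}{34}\right) - 46146 = \left(\frac{47}{17} + \frac{151}{34}\right) - 46146 = \frac{245}{34} - 46146 = - \frac{1568719}{34}$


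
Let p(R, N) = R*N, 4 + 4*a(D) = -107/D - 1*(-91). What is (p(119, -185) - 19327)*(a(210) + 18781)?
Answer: -46640281459/60 ≈ -7.7734e+8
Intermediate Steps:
a(D) = 87/4 - 107/(4*D) (a(D) = -1 + (-107/D - 1*(-91))/4 = -1 + (-107/D + 91)/4 = -1 + (91 - 107/D)/4 = -1 + (91/4 - 107/(4*D)) = 87/4 - 107/(4*D))
p(R, N) = N*R
(p(119, -185) - 19327)*(a(210) + 18781) = (-185*119 - 19327)*((¼)*(-107 + 87*210)/210 + 18781) = (-22015 - 19327)*((¼)*(1/210)*(-107 + 18270) + 18781) = -41342*((¼)*(1/210)*18163 + 18781) = -41342*(18163/840 + 18781) = -41342*15794203/840 = -46640281459/60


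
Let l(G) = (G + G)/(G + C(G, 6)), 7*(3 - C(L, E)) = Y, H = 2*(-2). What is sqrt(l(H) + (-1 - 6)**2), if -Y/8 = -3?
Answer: 15*sqrt(217)/31 ≈ 7.1279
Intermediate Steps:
Y = 24 (Y = -8*(-3) = 24)
H = -4
C(L, E) = -3/7 (C(L, E) = 3 - 1/7*24 = 3 - 24/7 = -3/7)
l(G) = 2*G/(-3/7 + G) (l(G) = (G + G)/(G - 3/7) = (2*G)/(-3/7 + G) = 2*G/(-3/7 + G))
sqrt(l(H) + (-1 - 6)**2) = sqrt(14*(-4)/(-3 + 7*(-4)) + (-1 - 6)**2) = sqrt(14*(-4)/(-3 - 28) + (-7)**2) = sqrt(14*(-4)/(-31) + 49) = sqrt(14*(-4)*(-1/31) + 49) = sqrt(56/31 + 49) = sqrt(1575/31) = 15*sqrt(217)/31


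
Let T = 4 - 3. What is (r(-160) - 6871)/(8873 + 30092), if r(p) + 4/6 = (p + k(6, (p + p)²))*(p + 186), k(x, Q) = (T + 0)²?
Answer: -33017/116895 ≈ -0.28245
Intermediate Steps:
T = 1
k(x, Q) = 1 (k(x, Q) = (1 + 0)² = 1² = 1)
r(p) = -⅔ + (1 + p)*(186 + p) (r(p) = -⅔ + (p + 1)*(p + 186) = -⅔ + (1 + p)*(186 + p))
(r(-160) - 6871)/(8873 + 30092) = ((556/3 + (-160)² + 187*(-160)) - 6871)/(8873 + 30092) = ((556/3 + 25600 - 29920) - 6871)/38965 = (-12404/3 - 6871)*(1/38965) = -33017/3*1/38965 = -33017/116895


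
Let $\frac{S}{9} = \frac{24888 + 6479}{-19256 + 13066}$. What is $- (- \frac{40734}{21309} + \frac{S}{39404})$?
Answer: $\frac{3313825497489}{1732498128280} \approx 1.9127$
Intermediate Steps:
$S = - \frac{282303}{6190}$ ($S = 9 \frac{24888 + 6479}{-19256 + 13066} = 9 \frac{31367}{-6190} = 9 \cdot 31367 \left(- \frac{1}{6190}\right) = 9 \left(- \frac{31367}{6190}\right) = - \frac{282303}{6190} \approx -45.606$)
$- (- \frac{40734}{21309} + \frac{S}{39404}) = - (- \frac{40734}{21309} - \frac{282303}{6190 \cdot 39404}) = - (\left(-40734\right) \frac{1}{21309} - \frac{282303}{243910760}) = - (- \frac{13578}{7103} - \frac{282303}{243910760}) = \left(-1\right) \left(- \frac{3313825497489}{1732498128280}\right) = \frac{3313825497489}{1732498128280}$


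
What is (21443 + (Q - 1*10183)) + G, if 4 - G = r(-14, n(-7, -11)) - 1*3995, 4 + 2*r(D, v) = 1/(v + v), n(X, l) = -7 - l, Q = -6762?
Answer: 135983/16 ≈ 8498.9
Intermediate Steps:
r(D, v) = -2 + 1/(4*v) (r(D, v) = -2 + 1/(2*(v + v)) = -2 + 1/(2*((2*v))) = -2 + (1/(2*v))/2 = -2 + 1/(4*v))
G = 64015/16 (G = 4 - ((-2 + 1/(4*(-7 - 1*(-11)))) - 1*3995) = 4 - ((-2 + 1/(4*(-7 + 11))) - 3995) = 4 - ((-2 + (1/4)/4) - 3995) = 4 - ((-2 + (1/4)*(1/4)) - 3995) = 4 - ((-2 + 1/16) - 3995) = 4 - (-31/16 - 3995) = 4 - 1*(-63951/16) = 4 + 63951/16 = 64015/16 ≈ 4000.9)
(21443 + (Q - 1*10183)) + G = (21443 + (-6762 - 1*10183)) + 64015/16 = (21443 + (-6762 - 10183)) + 64015/16 = (21443 - 16945) + 64015/16 = 4498 + 64015/16 = 135983/16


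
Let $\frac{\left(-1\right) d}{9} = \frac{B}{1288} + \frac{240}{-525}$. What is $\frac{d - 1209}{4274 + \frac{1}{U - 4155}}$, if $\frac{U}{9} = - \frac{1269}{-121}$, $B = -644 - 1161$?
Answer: $- \frac{1886289940413}{6761875691900} \approx -0.27896$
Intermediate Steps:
$B = -1805$ ($B = -644 - 1161 = -1805$)
$U = \frac{11421}{121}$ ($U = 9 \left(- \frac{1269}{-121}\right) = 9 \left(\left(-1269\right) \left(- \frac{1}{121}\right)\right) = 9 \cdot \frac{1269}{121} = \frac{11421}{121} \approx 94.388$)
$d = \frac{107721}{6440}$ ($d = - 9 \left(- \frac{1805}{1288} + \frac{240}{-525}\right) = - 9 \left(\left(-1805\right) \frac{1}{1288} + 240 \left(- \frac{1}{525}\right)\right) = - 9 \left(- \frac{1805}{1288} - \frac{16}{35}\right) = \left(-9\right) \left(- \frac{11969}{6440}\right) = \frac{107721}{6440} \approx 16.727$)
$\frac{d - 1209}{4274 + \frac{1}{U - 4155}} = \frac{\frac{107721}{6440} - 1209}{4274 + \frac{1}{\frac{11421}{121} - 4155}} = \frac{\frac{107721}{6440} - 1209}{4274 + \frac{1}{- \frac{491334}{121}}} = - \frac{7678239}{6440 \left(4274 - \frac{121}{491334}\right)} = - \frac{7678239}{6440 \cdot \frac{2099961395}{491334}} = \left(- \frac{7678239}{6440}\right) \frac{491334}{2099961395} = - \frac{1886289940413}{6761875691900}$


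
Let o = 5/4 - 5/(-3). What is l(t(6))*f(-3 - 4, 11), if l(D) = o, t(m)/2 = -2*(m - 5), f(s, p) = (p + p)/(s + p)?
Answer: 385/24 ≈ 16.042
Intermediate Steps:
f(s, p) = 2*p/(p + s) (f(s, p) = (2*p)/(p + s) = 2*p/(p + s))
t(m) = 20 - 4*m (t(m) = 2*(-2*(m - 5)) = 2*(-2*(-5 + m)) = 2*(10 - 2*m) = 20 - 4*m)
o = 35/12 (o = 5*(¼) - 5*(-⅓) = 5/4 + 5/3 = 35/12 ≈ 2.9167)
l(D) = 35/12
l(t(6))*f(-3 - 4, 11) = 35*(2*11/(11 + (-3 - 4)))/12 = 35*(2*11/(11 - 7))/12 = 35*(2*11/4)/12 = 35*(2*11*(¼))/12 = (35/12)*(11/2) = 385/24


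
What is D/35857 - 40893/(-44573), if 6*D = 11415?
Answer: 3102200867/3196508122 ≈ 0.97050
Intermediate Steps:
D = 3805/2 (D = (⅙)*11415 = 3805/2 ≈ 1902.5)
D/35857 - 40893/(-44573) = (3805/2)/35857 - 40893/(-44573) = (3805/2)*(1/35857) - 40893*(-1/44573) = 3805/71714 + 40893/44573 = 3102200867/3196508122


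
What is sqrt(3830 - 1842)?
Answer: 2*sqrt(497) ≈ 44.587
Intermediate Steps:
sqrt(3830 - 1842) = sqrt(1988) = 2*sqrt(497)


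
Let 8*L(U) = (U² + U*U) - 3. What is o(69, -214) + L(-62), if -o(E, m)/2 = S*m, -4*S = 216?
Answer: -177211/8 ≈ -22151.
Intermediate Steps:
S = -54 (S = -¼*216 = -54)
L(U) = -3/8 + U²/4 (L(U) = ((U² + U*U) - 3)/8 = ((U² + U²) - 3)/8 = (2*U² - 3)/8 = (-3 + 2*U²)/8 = -3/8 + U²/4)
o(E, m) = 108*m (o(E, m) = -(-108)*m = 108*m)
o(69, -214) + L(-62) = 108*(-214) + (-3/8 + (¼)*(-62)²) = -23112 + (-3/8 + (¼)*3844) = -23112 + (-3/8 + 961) = -23112 + 7685/8 = -177211/8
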